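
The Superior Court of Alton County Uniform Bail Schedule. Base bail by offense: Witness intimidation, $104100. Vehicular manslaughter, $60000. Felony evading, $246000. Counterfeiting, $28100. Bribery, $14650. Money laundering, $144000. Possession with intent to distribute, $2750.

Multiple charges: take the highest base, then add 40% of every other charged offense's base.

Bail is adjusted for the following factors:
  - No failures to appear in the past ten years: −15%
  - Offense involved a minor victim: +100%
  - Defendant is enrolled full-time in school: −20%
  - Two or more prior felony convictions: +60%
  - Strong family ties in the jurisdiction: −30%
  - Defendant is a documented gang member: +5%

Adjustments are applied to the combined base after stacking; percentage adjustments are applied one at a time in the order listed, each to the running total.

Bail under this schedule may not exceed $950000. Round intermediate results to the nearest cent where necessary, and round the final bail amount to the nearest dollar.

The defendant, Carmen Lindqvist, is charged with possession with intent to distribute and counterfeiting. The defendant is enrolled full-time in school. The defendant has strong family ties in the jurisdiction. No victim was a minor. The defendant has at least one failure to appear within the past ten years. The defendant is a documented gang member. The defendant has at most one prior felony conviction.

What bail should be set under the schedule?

$17170

Base amounts from the schedule: possession with intent to distribute $2750; counterfeiting $28100.
Stacking rule: highest base plus 40% of each additional charge. Highest is counterfeiting at $28100. Additional: $2750 × 40% = $1100. Combined base = $28100 + $1100 = $29200.
Defendant is enrolled full-time in school (−20%): $29200 × 0.8 = $23360.
Strong family ties in the jurisdiction (−30%): $23360 × 0.7 = $16352.
Defendant is a documented gang member (+5%): $16352 × 1.05 = $17169.60.
$17169.60 is within the $950000 maximum.
Rounded to the nearest dollar: $17170.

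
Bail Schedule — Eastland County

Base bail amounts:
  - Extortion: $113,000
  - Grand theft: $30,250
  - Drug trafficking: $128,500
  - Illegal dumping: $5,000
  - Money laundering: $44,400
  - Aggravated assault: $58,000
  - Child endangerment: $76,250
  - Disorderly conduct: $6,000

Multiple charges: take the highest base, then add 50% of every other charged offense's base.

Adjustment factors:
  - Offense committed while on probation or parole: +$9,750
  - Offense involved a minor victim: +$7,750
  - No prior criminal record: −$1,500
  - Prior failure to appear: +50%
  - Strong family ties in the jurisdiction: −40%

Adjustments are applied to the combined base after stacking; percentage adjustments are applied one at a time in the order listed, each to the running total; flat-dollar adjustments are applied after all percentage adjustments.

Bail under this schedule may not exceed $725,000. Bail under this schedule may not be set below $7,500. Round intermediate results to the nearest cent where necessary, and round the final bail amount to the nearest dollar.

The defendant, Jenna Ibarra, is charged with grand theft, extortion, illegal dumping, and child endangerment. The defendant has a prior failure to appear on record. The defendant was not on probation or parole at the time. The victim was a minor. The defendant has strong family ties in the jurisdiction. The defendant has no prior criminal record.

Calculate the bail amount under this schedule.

$158,125

Base amounts from the schedule: grand theft $30,250; extortion $113,000; illegal dumping $5,000; child endangerment $76,250.
Stacking rule: highest base plus 50% of each additional charge. Highest is extortion at $113,000. Additional: $30,250 × 50% = $15,125; $5,000 × 50% = $2,500; $76,250 × 50% = $38,125. Combined base = $113,000 + $55,750 = $168,750.
Prior failure to appear (+50%): $168,750 × 1.5 = $253,125.
Strong family ties in the jurisdiction (−40%): $253,125 × 0.6 = $151,875.
Offense involved a minor victim (+$7,750 flat): $151,875 + $7,750 = $159,625.
No prior criminal record (−$1,500 flat): $159,625 − $1,500 = $158,125.
$158,125 is within the $725,000 maximum.
$158,125 is at or above the $7,500 minimum.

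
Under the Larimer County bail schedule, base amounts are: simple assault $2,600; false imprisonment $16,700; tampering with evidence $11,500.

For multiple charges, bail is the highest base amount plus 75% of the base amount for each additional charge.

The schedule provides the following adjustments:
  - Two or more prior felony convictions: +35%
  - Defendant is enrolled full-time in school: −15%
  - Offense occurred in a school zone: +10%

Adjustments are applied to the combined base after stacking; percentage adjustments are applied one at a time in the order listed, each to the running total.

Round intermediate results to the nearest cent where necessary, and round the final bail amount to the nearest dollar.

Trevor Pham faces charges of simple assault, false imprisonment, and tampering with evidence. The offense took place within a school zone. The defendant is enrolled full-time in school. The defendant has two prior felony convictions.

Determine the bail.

$34,428

Base amounts from the schedule: simple assault $2,600; false imprisonment $16,700; tampering with evidence $11,500.
Stacking rule: highest base plus 75% of each additional charge. Highest is false imprisonment at $16,700. Additional: $2,600 × 75% = $1,950; $11,500 × 75% = $8,625. Combined base = $16,700 + $10,575 = $27,275.
Two or more prior felony convictions (+35%): $27,275 × 1.35 = $36,821.25.
Defendant is enrolled full-time in school (−15%): $36,821.25 × 0.85 = $31,298.06.
Offense occurred in a school zone (+10%): $31,298.06 × 1.1 = $34,427.87.
Rounded to the nearest dollar: $34,428.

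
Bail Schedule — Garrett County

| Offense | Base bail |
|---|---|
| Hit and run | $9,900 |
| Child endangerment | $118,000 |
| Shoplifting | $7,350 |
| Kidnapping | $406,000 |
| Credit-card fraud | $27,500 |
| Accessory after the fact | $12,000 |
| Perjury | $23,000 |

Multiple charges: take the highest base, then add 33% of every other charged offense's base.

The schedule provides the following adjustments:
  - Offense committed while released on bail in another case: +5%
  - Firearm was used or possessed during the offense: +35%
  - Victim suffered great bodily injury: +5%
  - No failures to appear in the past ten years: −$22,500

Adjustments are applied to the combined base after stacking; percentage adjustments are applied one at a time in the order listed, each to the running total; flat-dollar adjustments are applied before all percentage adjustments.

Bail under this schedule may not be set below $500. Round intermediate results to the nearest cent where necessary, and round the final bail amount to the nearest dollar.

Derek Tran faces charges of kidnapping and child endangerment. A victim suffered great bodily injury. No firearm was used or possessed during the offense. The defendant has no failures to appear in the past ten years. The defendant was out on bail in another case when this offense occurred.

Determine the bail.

$465,740

Base amounts from the schedule: kidnapping $406,000; child endangerment $118,000.
Stacking rule: highest base plus 33% of each additional charge. Highest is kidnapping at $406,000. Additional: $118,000 × 33% = $38,940. Combined base = $406,000 + $38,940 = $444,940.
No failures to appear in the past ten years (−$22,500 flat): $444,940 − $22,500 = $422,440.
Offense committed while released on bail in another case (+5%): $422,440 × 1.05 = $443,562.
Victim suffered great bodily injury (+5%): $443,562 × 1.05 = $465,740.10.
$465,740.10 is at or above the $500 minimum.
Rounded to the nearest dollar: $465,740.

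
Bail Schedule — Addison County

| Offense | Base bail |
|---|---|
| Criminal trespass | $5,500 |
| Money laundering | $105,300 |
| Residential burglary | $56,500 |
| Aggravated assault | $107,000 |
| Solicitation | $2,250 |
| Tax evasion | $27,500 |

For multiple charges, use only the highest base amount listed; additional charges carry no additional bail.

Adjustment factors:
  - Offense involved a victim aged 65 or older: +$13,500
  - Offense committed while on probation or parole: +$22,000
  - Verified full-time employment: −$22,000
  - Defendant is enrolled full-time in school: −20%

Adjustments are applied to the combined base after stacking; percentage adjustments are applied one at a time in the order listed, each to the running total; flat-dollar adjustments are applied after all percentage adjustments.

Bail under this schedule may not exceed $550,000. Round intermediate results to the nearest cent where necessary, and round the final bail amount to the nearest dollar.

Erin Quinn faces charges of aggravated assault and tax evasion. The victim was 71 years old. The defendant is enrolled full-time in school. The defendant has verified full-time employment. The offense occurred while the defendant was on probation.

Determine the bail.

$99,100

Base amounts from the schedule: aggravated assault $107,000; tax evasion $27,500.
Stacking rule: use the highest base only. Highest is aggravated assault at $107,000. Combined base = $107,000.
Defendant is enrolled full-time in school (−20%): $107,000 × 0.8 = $85,600.
Offense involved a victim aged 65 or older (+$13,500 flat): $85,600 + $13,500 = $99,100.
Offense committed while on probation or parole (+$22,000 flat): $99,100 + $22,000 = $121,100.
Verified full-time employment (−$22,000 flat): $121,100 − $22,000 = $99,100.
$99,100 is within the $550,000 maximum.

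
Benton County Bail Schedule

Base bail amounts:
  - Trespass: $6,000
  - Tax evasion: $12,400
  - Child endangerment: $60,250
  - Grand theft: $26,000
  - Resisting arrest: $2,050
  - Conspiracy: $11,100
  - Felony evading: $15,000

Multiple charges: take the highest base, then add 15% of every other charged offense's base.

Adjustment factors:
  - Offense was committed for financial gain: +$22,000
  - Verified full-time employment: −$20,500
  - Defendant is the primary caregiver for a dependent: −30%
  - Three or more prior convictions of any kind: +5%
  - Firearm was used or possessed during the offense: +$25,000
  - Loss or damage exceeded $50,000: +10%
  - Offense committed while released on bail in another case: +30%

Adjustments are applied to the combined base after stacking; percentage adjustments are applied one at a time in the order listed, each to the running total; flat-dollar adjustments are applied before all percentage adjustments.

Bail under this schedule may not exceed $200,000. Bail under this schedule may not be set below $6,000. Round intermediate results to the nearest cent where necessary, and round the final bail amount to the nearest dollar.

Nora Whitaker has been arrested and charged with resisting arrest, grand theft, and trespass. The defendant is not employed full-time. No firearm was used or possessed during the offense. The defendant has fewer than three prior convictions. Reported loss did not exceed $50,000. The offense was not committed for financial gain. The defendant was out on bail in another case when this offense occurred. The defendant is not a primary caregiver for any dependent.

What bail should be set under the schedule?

$35,370

Base amounts from the schedule: resisting arrest $2,050; grand theft $26,000; trespass $6,000.
Stacking rule: highest base plus 15% of each additional charge. Highest is grand theft at $26,000. Additional: $2,050 × 15% = $307.50; $6,000 × 15% = $900. Combined base = $26,000 + $1,207.50 = $27,207.50.
Offense committed while released on bail in another case (+30%): $27,207.50 × 1.3 = $35,369.75.
$35,369.75 is within the $200,000 maximum.
$35,369.75 is at or above the $6,000 minimum.
Rounded to the nearest dollar: $35,370.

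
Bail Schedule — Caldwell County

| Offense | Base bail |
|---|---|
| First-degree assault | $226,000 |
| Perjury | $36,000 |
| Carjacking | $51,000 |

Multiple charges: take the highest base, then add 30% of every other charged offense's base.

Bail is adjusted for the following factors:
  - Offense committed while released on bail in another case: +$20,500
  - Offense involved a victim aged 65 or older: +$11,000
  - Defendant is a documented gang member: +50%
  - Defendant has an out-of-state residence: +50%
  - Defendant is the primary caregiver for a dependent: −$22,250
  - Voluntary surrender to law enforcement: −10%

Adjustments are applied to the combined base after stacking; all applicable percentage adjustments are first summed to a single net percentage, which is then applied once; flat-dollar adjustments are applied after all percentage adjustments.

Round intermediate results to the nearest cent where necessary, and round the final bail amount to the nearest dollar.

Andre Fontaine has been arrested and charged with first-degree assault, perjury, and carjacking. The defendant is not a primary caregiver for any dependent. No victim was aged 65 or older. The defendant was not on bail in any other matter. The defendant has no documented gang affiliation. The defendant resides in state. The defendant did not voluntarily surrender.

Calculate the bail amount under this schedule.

$252,100

Base amounts from the schedule: first-degree assault $226,000; perjury $36,000; carjacking $51,000.
Stacking rule: highest base plus 30% of each additional charge. Highest is first-degree assault at $226,000. Additional: $36,000 × 30% = $10,800; $51,000 × 30% = $15,300. Combined base = $226,000 + $26,100 = $252,100.
No adjustment factors apply to this defendant.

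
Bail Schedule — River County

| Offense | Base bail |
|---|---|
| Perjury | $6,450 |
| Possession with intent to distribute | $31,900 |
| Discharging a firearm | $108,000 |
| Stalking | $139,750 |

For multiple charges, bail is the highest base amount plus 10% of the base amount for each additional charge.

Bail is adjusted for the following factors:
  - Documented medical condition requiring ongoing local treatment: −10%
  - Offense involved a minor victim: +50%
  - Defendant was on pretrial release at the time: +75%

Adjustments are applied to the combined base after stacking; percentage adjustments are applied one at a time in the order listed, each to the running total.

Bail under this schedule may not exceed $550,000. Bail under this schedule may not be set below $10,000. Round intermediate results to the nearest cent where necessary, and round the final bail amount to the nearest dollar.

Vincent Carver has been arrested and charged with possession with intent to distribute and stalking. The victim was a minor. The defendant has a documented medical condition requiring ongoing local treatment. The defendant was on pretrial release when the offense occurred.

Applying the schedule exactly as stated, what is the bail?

Base amounts from the schedule: possession with intent to distribute $31,900; stalking $139,750.
Stacking rule: highest base plus 10% of each additional charge. Highest is stalking at $139,750. Additional: $31,900 × 10% = $3,190. Combined base = $139,750 + $3,190 = $142,940.
Documented medical condition requiring ongoing local treatment (−10%): $142,940 × 0.9 = $128,646.
Offense involved a minor victim (+50%): $128,646 × 1.5 = $192,969.
Defendant was on pretrial release at the time (+75%): $192,969 × 1.75 = $337,695.75.
$337,695.75 is within the $550,000 maximum.
$337,695.75 is at or above the $10,000 minimum.
Rounded to the nearest dollar: $337,696.

$337,696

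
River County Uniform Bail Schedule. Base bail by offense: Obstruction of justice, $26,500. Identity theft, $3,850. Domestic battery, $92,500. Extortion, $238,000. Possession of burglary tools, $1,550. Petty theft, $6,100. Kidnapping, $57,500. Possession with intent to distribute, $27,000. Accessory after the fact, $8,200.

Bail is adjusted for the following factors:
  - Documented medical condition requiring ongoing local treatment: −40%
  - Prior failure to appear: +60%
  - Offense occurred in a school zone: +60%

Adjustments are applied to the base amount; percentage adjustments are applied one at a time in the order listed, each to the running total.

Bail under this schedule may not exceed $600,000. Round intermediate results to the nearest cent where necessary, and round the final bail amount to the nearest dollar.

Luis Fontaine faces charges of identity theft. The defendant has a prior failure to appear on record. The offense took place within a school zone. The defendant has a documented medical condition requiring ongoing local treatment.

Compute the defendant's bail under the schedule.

Base amounts from the schedule: identity theft $3,850.
Single charge. Combined base = $3,850.
Documented medical condition requiring ongoing local treatment (−40%): $3,850 × 0.6 = $2,310.
Prior failure to appear (+60%): $2,310 × 1.6 = $3,696.
Offense occurred in a school zone (+60%): $3,696 × 1.6 = $5,913.60.
$5,913.60 is within the $600,000 maximum.
Rounded to the nearest dollar: $5,914.

$5,914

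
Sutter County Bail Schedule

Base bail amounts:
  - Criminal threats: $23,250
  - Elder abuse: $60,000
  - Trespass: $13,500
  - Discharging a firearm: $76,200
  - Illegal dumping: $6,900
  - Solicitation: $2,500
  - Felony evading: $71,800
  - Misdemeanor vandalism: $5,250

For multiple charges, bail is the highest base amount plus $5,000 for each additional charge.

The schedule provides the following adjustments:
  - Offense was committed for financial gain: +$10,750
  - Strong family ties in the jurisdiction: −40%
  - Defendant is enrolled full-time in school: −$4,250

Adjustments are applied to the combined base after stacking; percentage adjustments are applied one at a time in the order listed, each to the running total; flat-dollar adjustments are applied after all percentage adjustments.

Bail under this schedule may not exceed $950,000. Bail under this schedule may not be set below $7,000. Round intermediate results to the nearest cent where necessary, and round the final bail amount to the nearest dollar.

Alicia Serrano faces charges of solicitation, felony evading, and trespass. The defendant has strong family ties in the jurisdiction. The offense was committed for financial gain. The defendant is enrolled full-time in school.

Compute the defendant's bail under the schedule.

$55,580

Base amounts from the schedule: solicitation $2,500; felony evading $71,800; trespass $13,500.
Stacking rule: highest base plus $5,000 per additional charge. Highest is felony evading at $71,800; 2 additional charges → +$10,000. Combined base = $81,800.
Strong family ties in the jurisdiction (−40%): $81,800 × 0.6 = $49,080.
Offense was committed for financial gain (+$10,750 flat): $49,080 + $10,750 = $59,830.
Defendant is enrolled full-time in school (−$4,250 flat): $59,830 − $4,250 = $55,580.
$55,580 is within the $950,000 maximum.
$55,580 is at or above the $7,000 minimum.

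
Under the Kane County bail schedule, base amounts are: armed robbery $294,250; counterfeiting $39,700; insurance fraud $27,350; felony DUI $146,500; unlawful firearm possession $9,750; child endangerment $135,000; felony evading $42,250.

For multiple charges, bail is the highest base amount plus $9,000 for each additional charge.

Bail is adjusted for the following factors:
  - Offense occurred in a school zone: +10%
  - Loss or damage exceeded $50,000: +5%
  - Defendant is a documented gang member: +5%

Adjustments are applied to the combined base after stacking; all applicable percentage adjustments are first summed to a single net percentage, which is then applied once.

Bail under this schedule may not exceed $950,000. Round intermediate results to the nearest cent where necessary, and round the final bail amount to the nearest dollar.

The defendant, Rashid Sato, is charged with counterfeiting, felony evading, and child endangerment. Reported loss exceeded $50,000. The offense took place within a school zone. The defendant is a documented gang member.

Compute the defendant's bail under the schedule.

Base amounts from the schedule: counterfeiting $39,700; felony evading $42,250; child endangerment $135,000.
Stacking rule: highest base plus $9,000 per additional charge. Highest is child endangerment at $135,000; 2 additional charges → +$18,000. Combined base = $153,000.
Net percentage adjustment: +10% +5% +5% = +20%. $153,000 × 1.2 = $183,600.
$183,600 is within the $950,000 maximum.

$183,600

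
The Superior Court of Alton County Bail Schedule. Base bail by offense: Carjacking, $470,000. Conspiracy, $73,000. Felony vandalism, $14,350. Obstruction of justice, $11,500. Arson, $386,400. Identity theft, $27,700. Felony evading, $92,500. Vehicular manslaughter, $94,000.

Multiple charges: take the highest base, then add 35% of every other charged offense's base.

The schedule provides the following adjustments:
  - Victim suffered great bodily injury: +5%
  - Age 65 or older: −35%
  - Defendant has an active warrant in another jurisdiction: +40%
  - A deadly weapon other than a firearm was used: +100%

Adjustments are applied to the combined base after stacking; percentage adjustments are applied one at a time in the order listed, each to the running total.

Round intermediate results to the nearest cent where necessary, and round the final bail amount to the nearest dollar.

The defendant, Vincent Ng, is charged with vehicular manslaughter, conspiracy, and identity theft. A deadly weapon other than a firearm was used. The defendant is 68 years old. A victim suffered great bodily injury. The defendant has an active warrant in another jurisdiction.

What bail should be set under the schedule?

$246,987

Base amounts from the schedule: vehicular manslaughter $94,000; conspiracy $73,000; identity theft $27,700.
Stacking rule: highest base plus 35% of each additional charge. Highest is vehicular manslaughter at $94,000. Additional: $73,000 × 35% = $25,550; $27,700 × 35% = $9,695. Combined base = $94,000 + $35,245 = $129,245.
Victim suffered great bodily injury (+5%): $129,245 × 1.05 = $135,707.25.
Age 65 or older (−35%): $135,707.25 × 0.65 = $88,209.71.
Defendant has an active warrant in another jurisdiction (+40%): $88,209.71 × 1.4 = $123,493.59.
A deadly weapon other than a firearm was used (+100%): $123,493.59 × 2 = $246,987.18.
Rounded to the nearest dollar: $246,987.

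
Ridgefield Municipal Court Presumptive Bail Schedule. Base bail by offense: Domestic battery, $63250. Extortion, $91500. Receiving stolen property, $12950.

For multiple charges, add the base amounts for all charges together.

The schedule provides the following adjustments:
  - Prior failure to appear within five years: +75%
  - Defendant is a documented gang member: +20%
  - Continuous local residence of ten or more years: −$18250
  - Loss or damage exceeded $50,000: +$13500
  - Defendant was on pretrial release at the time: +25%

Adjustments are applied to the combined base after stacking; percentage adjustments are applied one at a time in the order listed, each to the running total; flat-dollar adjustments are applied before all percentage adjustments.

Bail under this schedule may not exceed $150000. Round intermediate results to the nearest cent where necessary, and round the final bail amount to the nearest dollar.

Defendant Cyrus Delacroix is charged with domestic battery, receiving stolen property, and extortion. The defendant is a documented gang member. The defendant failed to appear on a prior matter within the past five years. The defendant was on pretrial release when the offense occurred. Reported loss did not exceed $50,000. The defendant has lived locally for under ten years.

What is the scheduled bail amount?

Base amounts from the schedule: domestic battery $63250; receiving stolen property $12950; extortion $91500.
Stacking rule: sum of all bases. $63250 + $12950 + $91500 = $167700.
Prior failure to appear within five years (+75%): $167700 × 1.75 = $293475.
Defendant is a documented gang member (+20%): $293475 × 1.2 = $352170.
Defendant was on pretrial release at the time (+25%): $352170 × 1.25 = $440212.50.
Result $440212.50 exceeds the maximum of $150000; bail is capped at $150000.

$150000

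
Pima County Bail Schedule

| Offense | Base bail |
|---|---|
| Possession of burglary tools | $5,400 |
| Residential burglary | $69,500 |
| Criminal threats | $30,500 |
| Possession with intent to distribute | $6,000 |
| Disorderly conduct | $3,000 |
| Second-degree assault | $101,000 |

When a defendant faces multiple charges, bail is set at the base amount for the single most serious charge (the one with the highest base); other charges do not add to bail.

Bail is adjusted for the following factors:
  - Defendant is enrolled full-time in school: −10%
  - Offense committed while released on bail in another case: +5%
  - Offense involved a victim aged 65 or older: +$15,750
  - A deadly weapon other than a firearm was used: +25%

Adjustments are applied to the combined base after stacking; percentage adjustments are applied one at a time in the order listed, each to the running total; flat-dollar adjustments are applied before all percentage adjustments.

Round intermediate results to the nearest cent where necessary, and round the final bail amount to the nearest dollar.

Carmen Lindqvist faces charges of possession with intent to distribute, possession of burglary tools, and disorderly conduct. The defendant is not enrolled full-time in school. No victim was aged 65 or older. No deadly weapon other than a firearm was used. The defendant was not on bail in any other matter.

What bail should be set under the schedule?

$6,000

Base amounts from the schedule: possession with intent to distribute $6,000; possession of burglary tools $5,400; disorderly conduct $3,000.
Stacking rule: use the highest base only. Highest is possession with intent to distribute at $6,000. Combined base = $6,000.
No adjustment factors apply to this defendant.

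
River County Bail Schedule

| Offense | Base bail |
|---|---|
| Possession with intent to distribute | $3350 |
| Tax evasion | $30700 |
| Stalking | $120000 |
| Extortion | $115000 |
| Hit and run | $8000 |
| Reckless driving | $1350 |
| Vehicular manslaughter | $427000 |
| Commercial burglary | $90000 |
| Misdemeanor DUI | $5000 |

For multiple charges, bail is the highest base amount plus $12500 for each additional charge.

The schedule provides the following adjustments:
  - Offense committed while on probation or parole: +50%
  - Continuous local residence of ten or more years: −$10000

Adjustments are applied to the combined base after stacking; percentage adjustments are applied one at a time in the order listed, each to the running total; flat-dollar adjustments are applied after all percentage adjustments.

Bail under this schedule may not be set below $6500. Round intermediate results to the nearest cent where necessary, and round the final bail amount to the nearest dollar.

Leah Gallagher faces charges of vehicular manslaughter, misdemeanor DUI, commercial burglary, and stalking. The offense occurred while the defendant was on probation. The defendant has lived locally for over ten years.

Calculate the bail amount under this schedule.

Base amounts from the schedule: vehicular manslaughter $427000; misdemeanor DUI $5000; commercial burglary $90000; stalking $120000.
Stacking rule: highest base plus $12500 per additional charge. Highest is vehicular manslaughter at $427000; 3 additional charges → +$37500. Combined base = $464500.
Offense committed while on probation or parole (+50%): $464500 × 1.5 = $696750.
Continuous local residence of ten or more years (−$10000 flat): $696750 − $10000 = $686750.
$686750 is at or above the $6500 minimum.

$686750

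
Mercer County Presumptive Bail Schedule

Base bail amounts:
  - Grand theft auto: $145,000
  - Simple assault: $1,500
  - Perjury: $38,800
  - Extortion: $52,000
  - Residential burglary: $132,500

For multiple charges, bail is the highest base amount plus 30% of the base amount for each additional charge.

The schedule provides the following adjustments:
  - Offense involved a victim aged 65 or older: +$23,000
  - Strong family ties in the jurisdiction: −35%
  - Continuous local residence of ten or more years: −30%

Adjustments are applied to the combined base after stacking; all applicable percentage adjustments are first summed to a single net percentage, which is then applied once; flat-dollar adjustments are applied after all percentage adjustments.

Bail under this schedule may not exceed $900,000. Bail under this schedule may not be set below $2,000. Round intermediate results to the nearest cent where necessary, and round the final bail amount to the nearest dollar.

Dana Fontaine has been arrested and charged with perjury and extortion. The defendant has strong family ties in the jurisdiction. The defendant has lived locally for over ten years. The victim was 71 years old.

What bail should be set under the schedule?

Base amounts from the schedule: perjury $38,800; extortion $52,000.
Stacking rule: highest base plus 30% of each additional charge. Highest is extortion at $52,000. Additional: $38,800 × 30% = $11,640. Combined base = $52,000 + $11,640 = $63,640.
Net percentage adjustment: −35% −30% = −65%. $63,640 × 0.35 = $22,274.
Offense involved a victim aged 65 or older (+$23,000 flat): $22,274 + $23,000 = $45,274.
$45,274 is within the $900,000 maximum.
$45,274 is at or above the $2,000 minimum.

$45,274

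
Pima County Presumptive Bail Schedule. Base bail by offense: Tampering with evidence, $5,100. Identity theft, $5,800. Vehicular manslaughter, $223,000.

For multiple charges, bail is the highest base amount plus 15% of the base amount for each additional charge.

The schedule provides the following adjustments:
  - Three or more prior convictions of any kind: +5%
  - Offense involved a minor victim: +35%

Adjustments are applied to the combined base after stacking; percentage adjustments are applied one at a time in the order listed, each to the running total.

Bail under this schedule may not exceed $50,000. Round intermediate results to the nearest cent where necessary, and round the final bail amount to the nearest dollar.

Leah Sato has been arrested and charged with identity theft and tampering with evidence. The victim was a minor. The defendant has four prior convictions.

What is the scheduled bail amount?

Base amounts from the schedule: identity theft $5,800; tampering with evidence $5,100.
Stacking rule: highest base plus 15% of each additional charge. Highest is identity theft at $5,800. Additional: $5,100 × 15% = $765. Combined base = $5,800 + $765 = $6,565.
Three or more prior convictions of any kind (+5%): $6,565 × 1.05 = $6,893.25.
Offense involved a minor victim (+35%): $6,893.25 × 1.35 = $9,305.89.
$9,305.89 is within the $50,000 maximum.
Rounded to the nearest dollar: $9,306.

$9,306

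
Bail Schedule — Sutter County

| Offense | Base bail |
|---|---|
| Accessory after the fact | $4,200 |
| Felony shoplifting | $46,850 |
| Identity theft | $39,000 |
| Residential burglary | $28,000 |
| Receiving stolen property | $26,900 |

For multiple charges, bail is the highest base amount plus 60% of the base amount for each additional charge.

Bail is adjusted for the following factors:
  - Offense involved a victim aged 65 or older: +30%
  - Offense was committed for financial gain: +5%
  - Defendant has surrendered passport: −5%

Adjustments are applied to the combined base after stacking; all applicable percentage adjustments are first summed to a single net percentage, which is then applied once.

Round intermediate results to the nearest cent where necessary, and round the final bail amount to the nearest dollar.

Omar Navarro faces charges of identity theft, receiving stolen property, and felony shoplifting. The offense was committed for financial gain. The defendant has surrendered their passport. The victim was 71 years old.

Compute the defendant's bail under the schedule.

Base amounts from the schedule: identity theft $39,000; receiving stolen property $26,900; felony shoplifting $46,850.
Stacking rule: highest base plus 60% of each additional charge. Highest is felony shoplifting at $46,850. Additional: $39,000 × 60% = $23,400; $26,900 × 60% = $16,140. Combined base = $46,850 + $39,540 = $86,390.
Net percentage adjustment: +30% +5% −5% = +30%. $86,390 × 1.3 = $112,307.

$112,307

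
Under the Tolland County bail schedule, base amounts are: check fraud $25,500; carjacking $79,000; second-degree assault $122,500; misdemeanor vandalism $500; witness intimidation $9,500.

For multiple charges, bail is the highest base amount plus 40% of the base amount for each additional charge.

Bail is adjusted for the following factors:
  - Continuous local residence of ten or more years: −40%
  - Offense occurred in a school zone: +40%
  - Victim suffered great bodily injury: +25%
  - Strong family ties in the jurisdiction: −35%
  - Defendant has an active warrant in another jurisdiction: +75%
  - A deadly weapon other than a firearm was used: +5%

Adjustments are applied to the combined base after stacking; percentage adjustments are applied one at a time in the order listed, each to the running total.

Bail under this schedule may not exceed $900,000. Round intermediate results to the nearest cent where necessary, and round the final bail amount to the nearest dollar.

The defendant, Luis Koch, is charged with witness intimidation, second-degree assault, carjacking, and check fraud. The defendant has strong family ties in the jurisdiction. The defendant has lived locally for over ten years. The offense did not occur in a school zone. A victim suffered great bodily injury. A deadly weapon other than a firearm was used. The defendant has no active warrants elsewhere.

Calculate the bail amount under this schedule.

Base amounts from the schedule: witness intimidation $9,500; second-degree assault $122,500; carjacking $79,000; check fraud $25,500.
Stacking rule: highest base plus 40% of each additional charge. Highest is second-degree assault at $122,500. Additional: $9,500 × 40% = $3,800; $79,000 × 40% = $31,600; $25,500 × 40% = $10,200. Combined base = $122,500 + $45,600 = $168,100.
Continuous local residence of ten or more years (−40%): $168,100 × 0.6 = $100,860.
Victim suffered great bodily injury (+25%): $100,860 × 1.25 = $126,075.
Strong family ties in the jurisdiction (−35%): $126,075 × 0.65 = $81,948.75.
A deadly weapon other than a firearm was used (+5%): $81,948.75 × 1.05 = $86,046.19.
$86,046.19 is within the $900,000 maximum.
Rounded to the nearest dollar: $86,046.

$86,046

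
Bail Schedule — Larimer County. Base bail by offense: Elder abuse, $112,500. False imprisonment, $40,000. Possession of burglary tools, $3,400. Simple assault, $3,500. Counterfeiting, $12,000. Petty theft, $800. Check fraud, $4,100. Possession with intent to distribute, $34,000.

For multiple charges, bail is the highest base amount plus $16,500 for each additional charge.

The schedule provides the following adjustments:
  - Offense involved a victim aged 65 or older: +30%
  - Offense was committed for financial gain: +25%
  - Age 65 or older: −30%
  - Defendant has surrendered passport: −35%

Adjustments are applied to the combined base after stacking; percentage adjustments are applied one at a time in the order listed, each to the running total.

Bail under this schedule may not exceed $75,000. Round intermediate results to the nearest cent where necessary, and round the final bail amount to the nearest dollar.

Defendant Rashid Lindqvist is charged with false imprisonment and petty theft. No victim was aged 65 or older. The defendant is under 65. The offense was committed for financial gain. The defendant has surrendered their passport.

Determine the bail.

Base amounts from the schedule: false imprisonment $40,000; petty theft $800.
Stacking rule: highest base plus $16,500 per additional charge. Highest is false imprisonment at $40,000; 1 additional charge → +$16,500. Combined base = $56,500.
Offense was committed for financial gain (+25%): $56,500 × 1.25 = $70,625.
Defendant has surrendered passport (−35%): $70,625 × 0.65 = $45,906.25.
$45,906.25 is within the $75,000 maximum.
Rounded to the nearest dollar: $45,906.

$45,906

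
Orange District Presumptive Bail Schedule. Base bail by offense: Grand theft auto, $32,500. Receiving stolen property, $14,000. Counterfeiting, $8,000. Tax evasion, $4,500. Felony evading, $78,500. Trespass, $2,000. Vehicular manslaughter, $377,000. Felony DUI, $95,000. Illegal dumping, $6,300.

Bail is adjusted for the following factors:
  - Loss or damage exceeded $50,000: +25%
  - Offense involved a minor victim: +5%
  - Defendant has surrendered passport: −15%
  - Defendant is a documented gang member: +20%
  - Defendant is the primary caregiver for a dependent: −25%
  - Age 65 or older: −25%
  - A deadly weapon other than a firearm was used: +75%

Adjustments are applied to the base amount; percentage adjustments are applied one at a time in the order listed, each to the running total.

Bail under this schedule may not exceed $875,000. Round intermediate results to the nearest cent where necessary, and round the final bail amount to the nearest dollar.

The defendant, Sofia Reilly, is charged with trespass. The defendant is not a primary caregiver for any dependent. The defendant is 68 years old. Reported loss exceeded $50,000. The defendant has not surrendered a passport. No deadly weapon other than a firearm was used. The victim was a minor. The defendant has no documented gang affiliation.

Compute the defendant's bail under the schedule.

Base amounts from the schedule: trespass $2,000.
Single charge. Combined base = $2,000.
Loss or damage exceeded $50,000 (+25%): $2,000 × 1.25 = $2,500.
Offense involved a minor victim (+5%): $2,500 × 1.05 = $2,625.
Age 65 or older (−25%): $2,625 × 0.75 = $1,968.75.
$1,968.75 is within the $875,000 maximum.
Rounded to the nearest dollar: $1,969.

$1,969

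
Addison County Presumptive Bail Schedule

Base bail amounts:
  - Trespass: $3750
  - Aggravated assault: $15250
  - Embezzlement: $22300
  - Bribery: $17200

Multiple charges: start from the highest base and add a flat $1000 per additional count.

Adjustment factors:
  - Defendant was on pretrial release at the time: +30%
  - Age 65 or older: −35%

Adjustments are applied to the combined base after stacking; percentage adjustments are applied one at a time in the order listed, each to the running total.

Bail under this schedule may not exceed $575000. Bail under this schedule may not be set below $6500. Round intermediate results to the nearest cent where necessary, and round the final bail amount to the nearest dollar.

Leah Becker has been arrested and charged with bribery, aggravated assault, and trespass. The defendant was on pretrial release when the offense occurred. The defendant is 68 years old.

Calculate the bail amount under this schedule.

$16224

Base amounts from the schedule: bribery $17200; aggravated assault $15250; trespass $3750.
Stacking rule: highest base plus $1000 per additional charge. Highest is bribery at $17200; 2 additional charges → +$2000. Combined base = $19200.
Defendant was on pretrial release at the time (+30%): $19200 × 1.3 = $24960.
Age 65 or older (−35%): $24960 × 0.65 = $16224.
$16224 is within the $575000 maximum.
$16224 is at or above the $6500 minimum.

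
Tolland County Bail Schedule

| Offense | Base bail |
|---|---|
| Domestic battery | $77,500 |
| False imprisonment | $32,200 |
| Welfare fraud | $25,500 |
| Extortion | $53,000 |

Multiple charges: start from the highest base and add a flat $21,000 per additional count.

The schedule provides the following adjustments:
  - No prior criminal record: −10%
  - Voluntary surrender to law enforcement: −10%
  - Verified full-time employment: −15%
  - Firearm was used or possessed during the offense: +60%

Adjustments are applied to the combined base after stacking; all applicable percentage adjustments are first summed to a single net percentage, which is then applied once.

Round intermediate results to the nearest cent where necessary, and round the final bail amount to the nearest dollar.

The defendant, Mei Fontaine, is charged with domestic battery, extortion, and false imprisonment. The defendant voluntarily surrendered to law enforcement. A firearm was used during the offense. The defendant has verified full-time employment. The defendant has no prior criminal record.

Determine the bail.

Base amounts from the schedule: domestic battery $77,500; extortion $53,000; false imprisonment $32,200.
Stacking rule: highest base plus $21,000 per additional charge. Highest is domestic battery at $77,500; 2 additional charges → +$42,000. Combined base = $119,500.
Net percentage adjustment: −10% −10% −15% +60% = +25%. $119,500 × 1.25 = $149,375.

$149,375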